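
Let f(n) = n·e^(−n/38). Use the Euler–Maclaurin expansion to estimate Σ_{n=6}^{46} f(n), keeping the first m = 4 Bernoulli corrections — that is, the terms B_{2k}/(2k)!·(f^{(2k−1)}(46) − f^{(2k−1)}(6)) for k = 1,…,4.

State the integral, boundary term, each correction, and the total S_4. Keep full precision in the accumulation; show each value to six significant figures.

∫_6^46 x·e^(−x/38) dx evaluates to 476.442.
Endpoint term: (f(6) + f(46))/2 = (5.12364 + 13.7099)/2 = 9.41675.
Integral + boundary = 485.859.
Order-1 term: 1/12 · (-0.0627453 − 0.719107) = -0.0651544.
After k=1: 485.794.
Order-2 term: −1/720 · (0.000369346 − 0.00168074) = 1.82138e-06.
After k=2: 485.794.
Order-3 term: 1/30240 · (5.41651e-07 − 1.98302e-06) = -4.76643e-11.
After k=3: 485.794.
Order-4 term: −1/1209600 · (5.73077e-10 − 1.94051e-09) = 1.13048e-15.

S_4 ≈ 485.794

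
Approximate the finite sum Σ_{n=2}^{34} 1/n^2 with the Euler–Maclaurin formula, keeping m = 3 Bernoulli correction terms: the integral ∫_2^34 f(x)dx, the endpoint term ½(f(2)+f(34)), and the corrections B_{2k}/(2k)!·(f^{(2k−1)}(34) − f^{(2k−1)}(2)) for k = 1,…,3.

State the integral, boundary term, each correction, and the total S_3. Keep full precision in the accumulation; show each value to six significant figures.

S_3 ≈ 0.615994

∫_2^34 1/x^2 dx evaluates to 0.470588.
Boundary: ½(f(2) + f(34)) = ½(0.250000 + 0.000865052) = 0.125433.
Integral + boundary = 0.596021.
k=1: B_{2}/(2)! × [f^{(1)}(34) − f^{(1)}(2)] = 1/12 × (-5.08854e-05 − (-0.250000)) = 0.0208291.
Partial sum through k=1: 0.616850.
k=2: B_{4}/(4)! × [f^{(3)}(34) − f^{(3)}(2)] = −1/720 × (-5.28222e-07 − (-0.750000)) = -0.00104167.
Partial sum through k=2: 0.615808.
k=3: B_{6}/(6)! × [f^{(5)}(34) − f^{(5)}(2)] = 1/30240 × (-1.37082e-08 − (-5.62500)) = 0.000186012.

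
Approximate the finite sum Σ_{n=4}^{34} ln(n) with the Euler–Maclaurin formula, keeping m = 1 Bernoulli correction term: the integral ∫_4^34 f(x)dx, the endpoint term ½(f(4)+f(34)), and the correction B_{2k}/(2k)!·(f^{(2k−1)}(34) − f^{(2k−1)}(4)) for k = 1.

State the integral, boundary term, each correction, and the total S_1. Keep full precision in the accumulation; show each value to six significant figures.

Integral: ∫_4^34 ln(x) dx = 84.3511.
Endpoint term: (f(4) + f(34))/2 = (1.38629 + 3.52636)/2 = 2.45633.
Integral + boundary = 86.8074.
Order-1 term: 1/12 · (0.0294118 − 0.250000) = -0.0183824.

S_1 ≈ 86.7890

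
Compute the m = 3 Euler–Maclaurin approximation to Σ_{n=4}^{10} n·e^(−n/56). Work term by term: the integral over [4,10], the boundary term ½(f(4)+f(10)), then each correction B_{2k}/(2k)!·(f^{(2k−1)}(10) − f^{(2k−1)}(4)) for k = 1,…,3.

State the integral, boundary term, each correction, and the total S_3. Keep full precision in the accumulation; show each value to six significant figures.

S_3 ≈ 42.8285

The integral term ∫_4^10 x·e^(−x/56) dx = 36.7989.
Endpoint term: (f(4) + f(10))/2 = (3.72425 + 8.36464)/2 = 6.04445.
Running total after boundary: 42.8433.
Correction k=1: B_{2}/2! · (f^{(1)}(10) − f^{(1)}(4)) = 1/12 · (0.687096 − 0.864558) = -0.0147886.
Running total after k=1: 42.8285.
Correction k=2: B_{4}/4! · (f^{(3)}(10) − f^{(3)}(4)) = −1/720 · (0.000752559 − 0.000869478) = 1.62388e-07.
Running total after k=2: 42.8285.
Correction k=3: B_{6}/6! · (f^{(5)}(10) − f^{(5)}(4)) = 1/30240 · (4.10082e-07 − 4.66603e-07) = -1.86908e-12.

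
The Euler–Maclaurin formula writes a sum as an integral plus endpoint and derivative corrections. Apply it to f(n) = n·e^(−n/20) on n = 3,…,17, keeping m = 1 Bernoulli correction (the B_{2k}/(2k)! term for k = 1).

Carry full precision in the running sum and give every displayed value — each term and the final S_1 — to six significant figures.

Integral: ∫_3^17 x·e^(−x/20) dx = 79.6386.
Boundary: ½(f(3) + f(17)) = ½(2.58212 + 7.26605) = 4.92409.
So far: 84.5627.
Order-1 term: 1/12 · (0.0641122 − 0.731602) = -0.0556241.

S_1 ≈ 84.5071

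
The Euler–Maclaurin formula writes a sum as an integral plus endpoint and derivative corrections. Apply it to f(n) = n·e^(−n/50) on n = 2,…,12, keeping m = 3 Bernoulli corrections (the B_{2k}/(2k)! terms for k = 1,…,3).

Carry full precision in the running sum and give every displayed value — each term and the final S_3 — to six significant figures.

The integral term ∫_2^12 x·e^(−x/50) dx = 59.5062.
½[f(2) + f(12)] = ½[1.92158 + 9.43953] = 5.68056.
Running total after boundary: 65.1867.
k=1: B_{2}/(2)! × [f^{(1)}(12) − f^{(1)}(2)] = 1/12 × (0.597837 − 0.922358) = -0.0270434.
After k=1: 65.1597.
k=2: B_{4}/(4)! × [f^{(3)}(12) − f^{(3)}(2)] = −1/720 × (0.000868437 − 0.00113757) = 3.73802e-07.
After k=2: 65.1597.
k=3: B_{6}/(6)! × [f^{(5)}(12) − f^{(5)}(2)] = 1/30240 × (5.99096e-07 − 7.62482e-07) = -5.40300e-12.

S_3 ≈ 65.1597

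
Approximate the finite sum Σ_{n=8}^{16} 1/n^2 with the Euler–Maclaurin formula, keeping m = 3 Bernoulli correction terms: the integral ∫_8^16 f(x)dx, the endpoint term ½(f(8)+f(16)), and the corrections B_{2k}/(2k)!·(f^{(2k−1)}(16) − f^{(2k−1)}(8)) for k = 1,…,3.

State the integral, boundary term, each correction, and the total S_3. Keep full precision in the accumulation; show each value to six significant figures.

Integral: ∫_8^16 1/x^2 dx = 0.0625000.
Endpoint term: (f(8) + f(16))/2 = (0.0156250 + 0.00390625)/2 = 0.00976562.
Running total after boundary: 0.0722656.
k=1: B_{2}/(2)! × [f^{(1)}(16) − f^{(1)}(8)] = 1/12 × (-0.000488281 − (-0.00390625)) = 0.000284831.
After k=1: 0.0725505.
k=2: B_{4}/(4)! × [f^{(3)}(16) − f^{(3)}(8)] = −1/720 × (-2.28882e-05 − (-0.000732422)) = -9.85463e-07.
After k=2: 0.0725495.
k=3: B_{6}/(6)! × [f^{(5)}(16) − f^{(5)}(8)] = 1/30240 × (-2.68221e-06 − (-0.000343323)) = 1.12646e-08.

S_3 ≈ 0.0725495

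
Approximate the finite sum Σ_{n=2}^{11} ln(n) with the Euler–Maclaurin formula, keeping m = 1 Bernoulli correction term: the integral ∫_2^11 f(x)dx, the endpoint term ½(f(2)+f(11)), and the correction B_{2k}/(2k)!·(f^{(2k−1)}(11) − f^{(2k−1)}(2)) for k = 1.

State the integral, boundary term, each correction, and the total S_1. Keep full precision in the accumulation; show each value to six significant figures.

∫_2^11 ln(x) dx evaluates to 15.9906.
½[f(2) + f(11)] = ½[0.693147 + 2.39790] = 1.54552.
Integral + boundary = 17.5361.
k=1: B_{2}/(2)! × [f^{(1)}(11) − f^{(1)}(2)] = 1/12 × (0.0909091 − 0.500000) = -0.0340909.

S_1 ≈ 17.5020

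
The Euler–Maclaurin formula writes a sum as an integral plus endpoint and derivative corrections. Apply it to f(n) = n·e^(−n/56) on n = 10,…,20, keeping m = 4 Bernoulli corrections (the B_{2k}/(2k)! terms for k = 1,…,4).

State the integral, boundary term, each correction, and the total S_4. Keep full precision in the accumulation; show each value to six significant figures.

∫_10^20 x·e^(−x/56) dx evaluates to 113.766.
½[f(10) + f(20)] = ½[8.36464 + 13.9935] = 11.1790.
Running total after boundary: 124.945.
Correction k=1: B_{2}/2! · (f^{(1)}(20) − f^{(1)}(10)) = 1/12 · (0.449789 − 0.687096) = -0.0197755.
Partial sum through k=1: 124.925.
Correction k=2: B_{4}/4! · (f^{(3)}(20) − f^{(3)}(10)) = −1/720 · (0.000589648 − 0.000752559) = 2.26266e-07.
Partial sum through k=2: 124.925.
Correction k=3: B_{6}/6! · (f^{(5)}(20) − f^{(5)}(10)) = 1/30240 · (3.30315e-07 − 4.10082e-07) = -2.63781e-12.
Partial sum through k=3: 124.925.
Correction k=4: B_{8}/8! · (f^{(7)}(20) − f^{(7)}(10)) = −1/1209600 · (1.50703e-10 − 1.85010e-10) = 2.83621e-17.

S_4 ≈ 124.925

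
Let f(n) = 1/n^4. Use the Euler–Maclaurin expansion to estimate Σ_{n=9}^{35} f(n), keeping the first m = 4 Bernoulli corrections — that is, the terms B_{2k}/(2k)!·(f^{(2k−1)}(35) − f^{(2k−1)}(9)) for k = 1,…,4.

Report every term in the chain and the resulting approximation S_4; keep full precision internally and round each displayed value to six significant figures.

S_4 ≈ 0.000531618

∫_9^35 1/x^4 dx evaluates to 0.000449473.
Boundary: ½(f(9) + f(35)) = ½(0.000152416 + 6.66389e-07) = 7.65411e-05.
Running total after boundary: 0.000526014.
Order-1 term: 1/12 · (-7.61587e-08 − (-6.77404e-05)) = 5.63868e-06.
Running total after k=1: 0.000531653.
Order-2 term: −1/720 · (-1.86511e-09 − (-2.50890e-05)) = -3.48433e-08.
Running total after k=2: 0.000531618.
Order-3 term: 1/30240 · (-8.52623e-11 − (-1.73455e-05)) = 5.73592e-10.
Running total after k=3: 0.000531618.
Order-4 term: −1/1209600 · (-6.26417e-12 − (-1.92728e-05)) = -1.59332e-11.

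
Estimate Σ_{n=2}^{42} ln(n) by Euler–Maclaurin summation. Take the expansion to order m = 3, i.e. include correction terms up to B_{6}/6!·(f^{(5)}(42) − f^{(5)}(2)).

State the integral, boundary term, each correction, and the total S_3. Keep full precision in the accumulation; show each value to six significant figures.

The integral term ∫_2^42 ln(x) dx = 115.596.
Endpoint term: (f(2) + f(42))/2 = (0.693147 + 3.73767)/2 = 2.21541.
Integral + boundary = 117.811.
k=1: B_{2}/(2)! × [f^{(1)}(42) − f^{(1)}(2)] = 1/12 × (0.0238095 − 0.500000) = -0.0396825.
After k=1: 117.772.
k=2: B_{4}/(4)! × [f^{(3)}(42) − f^{(3)}(2)] = −1/720 × (2.69949e-05 − 0.250000) = 0.000347185.
After k=2: 117.772.
k=3: B_{6}/(6)! × [f^{(5)}(42) − f^{(5)}(2)] = 1/30240 × (1.83639e-07 − 0.750000) = -2.48016e-05.

S_3 ≈ 117.772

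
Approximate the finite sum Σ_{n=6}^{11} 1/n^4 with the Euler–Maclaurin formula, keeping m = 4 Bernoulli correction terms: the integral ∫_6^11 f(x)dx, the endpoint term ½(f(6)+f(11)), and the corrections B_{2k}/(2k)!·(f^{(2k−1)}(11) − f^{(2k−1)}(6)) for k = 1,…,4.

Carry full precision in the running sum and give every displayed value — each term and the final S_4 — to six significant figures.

S_4 ≈ 0.00175296

Integral: ∫_6^11 1/x^4 dx = 0.00129277.
½[f(6) + f(11)] = ½[0.000771605 + 6.83013e-05] = 0.000419953.
Integral + boundary = 0.00171272.
k=1: B_{2}/(2)! × [f^{(1)}(11) − f^{(1)}(6)] = 1/12 × (-2.48369e-05 − (-0.000514403)) = 4.07972e-05.
Running total after k=1: 0.00175352.
k=2: B_{4}/(4)! × [f^{(3)}(11) − f^{(3)}(6)] = −1/720 × (-6.15790e-06 − (-0.000428669)) = -5.86822e-07.
Running total after k=2: 0.00175294.
k=3: B_{6}/(6)! × [f^{(5)}(11) − f^{(5)}(6)] = 1/30240 × (-2.84994e-06 − (-0.000666819)) = 2.19567e-08.
Running total after k=3: 0.00175296.
k=4: B_{8}/(8)! × [f^{(7)}(11) − f^{(7)}(6)] = −1/1209600 × (-2.11979e-06 − (-0.00166705)) = -1.37643e-09.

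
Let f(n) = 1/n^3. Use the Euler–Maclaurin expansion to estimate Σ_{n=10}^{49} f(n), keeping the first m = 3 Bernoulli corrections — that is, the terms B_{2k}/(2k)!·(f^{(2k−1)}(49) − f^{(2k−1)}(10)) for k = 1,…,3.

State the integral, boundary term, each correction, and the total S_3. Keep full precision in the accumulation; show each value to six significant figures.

Integral: ∫_10^49 1/x^3 dx = 0.00479175.
Boundary: ½(f(10) + f(49)) = ½(0.00100000 + 8.49986e-06) = 0.000504250.
So far: 0.00529600.
Correction k=1: B_{2}/2! · (f^{(1)}(49) − f^{(1)}(10)) = 1/12 · (-5.20400e-07 − (-0.000300000)) = 2.49566e-05.
Running total after k=1: 0.00532096.
Correction k=2: B_{4}/4! · (f^{(3)}(49) − f^{(3)}(10)) = −1/720 · (-4.33486e-09 − (-6.00000e-05)) = -8.33273e-08.
Running total after k=2: 0.00532088.
Correction k=3: B_{6}/6! · (f^{(5)}(49) − f^{(5)}(10)) = 1/30240 · (-7.58284e-11 − (-2.52000e-05)) = 8.33331e-10.

S_3 ≈ 0.00532088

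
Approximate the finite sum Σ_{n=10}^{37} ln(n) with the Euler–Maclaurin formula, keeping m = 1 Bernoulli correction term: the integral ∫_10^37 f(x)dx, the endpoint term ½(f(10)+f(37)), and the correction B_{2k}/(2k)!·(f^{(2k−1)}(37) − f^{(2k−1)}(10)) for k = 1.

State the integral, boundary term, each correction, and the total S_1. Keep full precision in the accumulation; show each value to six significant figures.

∫_10^37 ln(x) dx evaluates to 83.5781.
Endpoint term: (f(10) + f(37))/2 = (2.30259 + 3.61092)/2 = 2.95675.
Running total after boundary: 86.5349.
k=1: B_{2}/(2)! × [f^{(1)}(37) − f^{(1)}(10)] = 1/12 × (0.0270270 − 0.100000) = -0.00608108.

S_1 ≈ 86.5288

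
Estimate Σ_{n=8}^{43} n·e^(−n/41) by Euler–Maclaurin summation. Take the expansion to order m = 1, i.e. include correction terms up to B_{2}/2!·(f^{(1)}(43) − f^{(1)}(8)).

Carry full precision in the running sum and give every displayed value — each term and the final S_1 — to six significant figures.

Integral: ∫_8^43 x·e^(−x/41) dx = 446.217.
Boundary: ½(f(8) + f(43)) = ½(6.58187 + 15.0657) = 10.8238.
So far: 457.041.
k=1: B_{2}/(2)! × [f^{(1)}(43) − f^{(1)}(8)] = 1/12 × (-0.0170910 − 0.662201) = -0.0566076.

S_1 ≈ 456.984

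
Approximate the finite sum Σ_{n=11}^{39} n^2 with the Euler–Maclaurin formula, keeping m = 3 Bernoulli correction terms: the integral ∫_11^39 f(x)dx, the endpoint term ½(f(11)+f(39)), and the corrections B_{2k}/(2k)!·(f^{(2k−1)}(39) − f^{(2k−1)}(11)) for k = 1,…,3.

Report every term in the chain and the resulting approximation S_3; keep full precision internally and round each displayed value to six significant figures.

S_3 ≈ 20155.0

∫_11^39 x^2 dx evaluates to 19329.3.
Endpoint term: (f(11) + f(39))/2 = (121.000 + 1521.00)/2 = 821.000.
So far: 20150.3.
Order-1 term: 1/12 · (78.0000 − 22.0000) = 4.66667.
Running total after k=1: 20155.0.
Order-2 term: −1/720 · (0.00000 − 0.00000) = 0.00000.
Running total after k=2: 20155.0.
Order-3 term: 1/30240 · (0.00000 − 0.00000) = 0.00000.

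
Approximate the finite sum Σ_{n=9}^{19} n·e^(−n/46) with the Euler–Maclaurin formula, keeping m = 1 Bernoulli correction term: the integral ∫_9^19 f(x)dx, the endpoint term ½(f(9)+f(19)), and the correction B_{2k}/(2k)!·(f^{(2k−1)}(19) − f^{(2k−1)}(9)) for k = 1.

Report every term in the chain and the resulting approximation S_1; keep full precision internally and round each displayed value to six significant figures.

S_1 ≈ 112.093

∫_9^19 x·e^(−x/46) dx evaluates to 102.130.
Boundary: ½(f(9) + f(19)) = ½(7.40068 + 12.5710) = 9.98586.
Integral + boundary = 112.116.
Order-1 term: 1/12 · (0.388350 − 0.661414) = -0.0227553.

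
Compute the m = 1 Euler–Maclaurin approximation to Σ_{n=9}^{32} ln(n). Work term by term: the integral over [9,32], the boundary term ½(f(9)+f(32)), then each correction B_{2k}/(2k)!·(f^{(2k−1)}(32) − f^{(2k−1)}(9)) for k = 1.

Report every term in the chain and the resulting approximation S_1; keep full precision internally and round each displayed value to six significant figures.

S_1 ≈ 70.9534

Integral: ∫_9^32 ln(x) dx = 68.1285.
Endpoint term: (f(9) + f(32))/2 = (2.19722 + 3.46574)/2 = 2.83148.
Running total after boundary: 70.9600.
Correction k=1: B_{2}/2! · (f^{(1)}(32) − f^{(1)}(9)) = 1/12 · (0.0312500 − 0.111111) = -0.00665509.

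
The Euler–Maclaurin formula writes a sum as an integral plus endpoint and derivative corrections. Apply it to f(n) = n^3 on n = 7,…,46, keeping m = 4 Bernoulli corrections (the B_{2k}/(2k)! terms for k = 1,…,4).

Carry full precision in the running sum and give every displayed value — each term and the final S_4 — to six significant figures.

∫_7^46 x^3 dx evaluates to 1.11876e+06.
Endpoint term: (f(7) + f(46))/2 = (343.000 + 97336.0)/2 = 48839.5.
Running total after boundary: 1.16760e+06.
Order-1 term: 1/12 · (6348.00 − 147.000) = 516.750.
Running total after k=1: 1.16812e+06.
Order-2 term: −1/720 · (6.00000 − 6.00000) = 0.00000.
Running total after k=2: 1.16812e+06.
Order-3 term: 1/30240 · (0.00000 − 0.00000) = 0.00000.
Running total after k=3: 1.16812e+06.
Order-4 term: −1/1209600 · (0.00000 − 0.00000) = 0.00000.

S_4 ≈ 1.16812e+06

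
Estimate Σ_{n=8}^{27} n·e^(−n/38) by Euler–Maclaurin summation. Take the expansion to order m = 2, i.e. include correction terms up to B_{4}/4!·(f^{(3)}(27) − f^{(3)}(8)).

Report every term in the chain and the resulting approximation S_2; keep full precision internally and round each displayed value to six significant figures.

S_2 ≈ 212.266

∫_8^27 x·e^(−x/38) dx evaluates to 202.434.
Endpoint term: (f(8) + f(27))/2 = (6.48126 + 13.2674)/2 = 9.87434.
Running total after boundary: 212.308.
k=1: B_{2}/(2)! × [f^{(1)}(27) − f^{(1)}(8)] = 1/12 × (0.142243 − 0.639598) = -0.0414463.
After k=1: 212.266.
k=2: B_{4}/(4)! × [f^{(3)}(27) − f^{(3)}(8)] = −1/720 × (0.000779096 − 0.00156504) = 1.09159e-06.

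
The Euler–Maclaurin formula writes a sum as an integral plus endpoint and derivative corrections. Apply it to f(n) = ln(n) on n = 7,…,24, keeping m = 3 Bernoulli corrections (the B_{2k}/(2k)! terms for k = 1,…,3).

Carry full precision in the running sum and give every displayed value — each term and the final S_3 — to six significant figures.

The integral term ∫_7^24 ln(x) dx = 45.6519.
Boundary: ½(f(7) + f(24)) = ½(1.94591 + 3.17805) = 2.56198.
Integral + boundary = 48.2139.
Correction k=1: B_{2}/2! · (f^{(1)}(24) − f^{(1)}(7)) = 1/12 · (0.0416667 − 0.142857) = -0.00843254.
Running total after k=1: 48.2055.
Correction k=2: B_{4}/4! · (f^{(3)}(24) − f^{(3)}(7)) = −1/720 · (0.000144676 − 0.00583090) = 7.89754e-06.
Running total after k=2: 48.2055.
Correction k=3: B_{6}/6! · (f^{(5)}(24) − f^{(5)}(7)) = 1/30240 · (3.01408e-06 − 0.00142798) = -4.71218e-08.

S_3 ≈ 48.2055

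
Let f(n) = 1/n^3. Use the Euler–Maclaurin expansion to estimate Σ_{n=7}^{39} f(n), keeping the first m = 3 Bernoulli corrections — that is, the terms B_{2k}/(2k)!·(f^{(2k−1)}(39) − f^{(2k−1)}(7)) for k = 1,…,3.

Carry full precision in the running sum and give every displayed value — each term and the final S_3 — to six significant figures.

S_3 ≈ 0.0114448

The integral term ∫_7^39 1/x^3 dx = 0.00987535.
Boundary: ½(f(7) + f(39)) = ½(0.00291545 + 1.68580e-05) = 0.00146615.
Integral + boundary = 0.0113415.
Correction k=1: B_{2}/2! · (f^{(1)}(39) − f^{(1)}(7)) = 1/12 · (-1.29677e-06 − (-0.00124948)) = 0.000104015.
After k=1: 0.0114455.
Correction k=2: B_{4}/4! · (f^{(3)}(39) − f^{(3)}(7)) = −1/720 · (-1.70515e-08 − (-0.000509992)) = -7.08298e-07.
After k=2: 0.0114448.
Correction k=3: B_{6}/6! · (f^{(5)}(39) − f^{(5)}(7)) = 1/30240 · (-4.70851e-10 − (-0.000437136)) = 1.44555e-08.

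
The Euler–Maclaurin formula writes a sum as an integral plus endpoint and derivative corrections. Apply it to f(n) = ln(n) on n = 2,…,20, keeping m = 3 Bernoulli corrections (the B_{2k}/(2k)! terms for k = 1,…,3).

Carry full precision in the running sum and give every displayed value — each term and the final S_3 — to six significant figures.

S_3 ≈ 42.3356

The integral term ∫_2^20 ln(x) dx = 40.5284.
Boundary: ½(f(2) + f(20)) = ½(0.693147 + 2.99573) = 1.84444.
Integral + boundary = 42.3728.
Correction k=1: B_{2}/2! · (f^{(1)}(20) − f^{(1)}(2)) = 1/12 · (0.0500000 − 0.500000) = -0.0375000.
Partial sum through k=1: 42.3353.
Correction k=2: B_{4}/4! · (f^{(3)}(20) − f^{(3)}(2)) = −1/720 · (0.000250000 − 0.250000) = 0.000346875.
Partial sum through k=2: 42.3356.
Correction k=3: B_{6}/6! · (f^{(5)}(20) − f^{(5)}(2)) = 1/30240 · (7.50000e-06 − 0.750000) = -2.48013e-05.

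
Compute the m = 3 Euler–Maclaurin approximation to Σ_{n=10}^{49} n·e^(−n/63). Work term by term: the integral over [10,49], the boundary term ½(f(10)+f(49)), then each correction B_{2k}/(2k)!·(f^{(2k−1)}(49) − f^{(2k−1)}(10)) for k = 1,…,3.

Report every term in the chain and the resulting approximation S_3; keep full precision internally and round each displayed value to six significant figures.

The integral term ∫_10^49 x·e^(−x/63) dx = 682.280.
Endpoint term: (f(10) + f(49))/2 = (8.53227 + 22.5119)/2 = 15.5221.
Running total after boundary: 697.802.
Order-1 term: 1/12 · (0.102095 − 0.717794) = -0.0513083.
After k=1: 697.751.
Order-2 term: −1/720 · (0.000257230 − 0.000610795) = 4.91063e-07.
After k=2: 697.751.
Order-3 term: 1/30240 · (1.23139e-07 − 2.62217e-07) = -4.59916e-12.

S_3 ≈ 697.751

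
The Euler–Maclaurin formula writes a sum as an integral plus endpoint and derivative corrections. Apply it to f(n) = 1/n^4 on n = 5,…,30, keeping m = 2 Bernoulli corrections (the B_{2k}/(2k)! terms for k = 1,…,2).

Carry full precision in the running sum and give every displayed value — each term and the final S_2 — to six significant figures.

S_2 ≈ 0.00355946

The integral term ∫_5^30 1/x^4 dx = 0.00265432.
½[f(5) + f(30)] = ½[0.00160000 + 1.23457e-06] = 0.000800617.
So far: 0.00345494.
k=1: B_{2}/(2)! × [f^{(1)}(30) − f^{(1)}(5)] = 1/12 × (-1.64609e-07 − (-0.00128000)) = 0.000106653.
Running total after k=1: 0.00356159.
k=2: B_{4}/(4)! × [f^{(3)}(30) − f^{(3)}(5)] = −1/720 × (-5.48697e-09 − (-0.00153600)) = -2.13333e-06.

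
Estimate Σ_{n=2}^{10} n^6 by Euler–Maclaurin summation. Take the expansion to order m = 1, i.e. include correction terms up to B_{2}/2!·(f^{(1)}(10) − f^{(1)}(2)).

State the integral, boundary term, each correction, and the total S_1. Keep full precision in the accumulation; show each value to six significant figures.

The integral term ∫_2^10 x^6 dx = 1.42855e+06.
Endpoint term: (f(2) + f(10))/2 = (64.0000 + 1.00000e+06)/2 = 500032.
So far: 1.92859e+06.
Correction k=1: B_{2}/2! · (f^{(1)}(10) − f^{(1)}(2)) = 1/12 · (600000 − 192.000) = 49984.0.

S_1 ≈ 1.97857e+06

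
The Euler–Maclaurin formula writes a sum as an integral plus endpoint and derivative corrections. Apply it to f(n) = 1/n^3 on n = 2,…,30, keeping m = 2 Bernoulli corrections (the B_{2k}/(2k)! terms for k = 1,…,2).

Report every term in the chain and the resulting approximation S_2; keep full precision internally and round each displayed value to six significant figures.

∫_2^30 1/x^3 dx evaluates to 0.124444.
Boundary: ½(f(2) + f(30)) = ½(0.125000 + 3.70370e-05) = 0.0625185.
Running total after boundary: 0.186963.
k=1: B_{2}/(2)! × [f^{(1)}(30) − f^{(1)}(2)] = 1/12 × (-3.70370e-06 − (-0.187500)) = 0.0156247.
After k=1: 0.202588.
k=2: B_{4}/(4)! × [f^{(3)}(30) − f^{(3)}(2)] = −1/720 × (-8.23045e-08 − (-0.937500)) = -0.00130208.

S_2 ≈ 0.201286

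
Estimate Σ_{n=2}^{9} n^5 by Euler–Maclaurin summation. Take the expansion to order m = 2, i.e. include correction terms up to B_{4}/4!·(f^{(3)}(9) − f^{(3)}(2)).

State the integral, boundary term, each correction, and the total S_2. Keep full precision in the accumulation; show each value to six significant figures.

S_2 ≈ 120824

The integral term ∫_2^9 x^5 dx = 88562.8.
½[f(2) + f(9)] = ½[32.0000 + 59049.0] = 29540.5.
Integral + boundary = 118103.
Order-1 term: 1/12 · (32805.0 − 80.0000) = 2727.08.
Partial sum through k=1: 120830.
Order-2 term: −1/720 · (4860.00 − 240.000) = -6.41667.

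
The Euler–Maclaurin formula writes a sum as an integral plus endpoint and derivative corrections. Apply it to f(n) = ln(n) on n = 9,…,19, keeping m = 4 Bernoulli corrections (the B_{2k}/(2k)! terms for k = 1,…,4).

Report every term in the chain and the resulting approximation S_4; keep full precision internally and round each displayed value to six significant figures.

S_4 ≈ 28.7353

The integral term ∫_9^19 ln(x) dx = 26.1693.
Endpoint term: (f(9) + f(19))/2 = (2.19722 + 2.94444)/2 = 2.57083.
Integral + boundary = 28.7402.
Correction k=1: B_{2}/2! · (f^{(1)}(19) − f^{(1)}(9)) = 1/12 · (0.0526316 − 0.111111) = -0.00487329.
Running total after k=1: 28.7353.
Correction k=2: B_{4}/4! · (f^{(3)}(19) − f^{(3)}(9)) = −1/720 · (0.000291588 − 0.00274348) = 3.40541e-06.
Running total after k=2: 28.7353.
Correction k=3: B_{6}/6! · (f^{(5)}(19) − f^{(5)}(9)) = 1/30240 · (9.69267e-06 − 0.000406442) = -1.31200e-08.
Running total after k=3: 28.7353.
Correction k=4: B_{8}/8! · (f^{(7)}(19) − f^{(7)}(9)) = −1/1209600 · (8.05485e-07 − 0.000150534) = 1.23784e-10.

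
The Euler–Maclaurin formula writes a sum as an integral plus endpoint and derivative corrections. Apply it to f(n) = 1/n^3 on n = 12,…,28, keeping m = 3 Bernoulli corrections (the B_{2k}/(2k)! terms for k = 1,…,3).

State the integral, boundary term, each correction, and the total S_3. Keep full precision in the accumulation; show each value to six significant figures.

Integral: ∫_12^28 1/x^3 dx = 0.00283447.
½[f(12) + f(28)] = ½[0.000578704 + 4.55539e-05] = 0.000312129.
So far: 0.00314660.
Correction k=1: B_{2}/2! · (f^{(1)}(28) − f^{(1)}(12)) = 1/12 · (-4.88078e-06 − (-0.000144676)) = 1.16496e-05.
After k=1: 0.00315825.
Correction k=2: B_{4}/4! · (f^{(3)}(28) − f^{(3)}(12)) = −1/720 · (-1.24510e-07 − (-2.00939e-05)) = -2.77352e-08.
After k=2: 0.00315822.
Correction k=3: B_{6}/6! · (f^{(5)}(28) − f^{(5)}(12)) = 1/30240 · (-6.67016e-09 − (-5.86071e-06)) = 1.93586e-10.

S_3 ≈ 0.00315822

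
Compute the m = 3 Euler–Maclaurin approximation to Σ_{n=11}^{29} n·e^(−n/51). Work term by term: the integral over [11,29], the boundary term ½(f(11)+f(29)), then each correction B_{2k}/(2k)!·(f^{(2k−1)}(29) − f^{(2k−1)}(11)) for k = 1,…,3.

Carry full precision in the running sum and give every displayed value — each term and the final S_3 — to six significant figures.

Integral: ∫_11^29 x·e^(−x/51) dx = 238.022.
Endpoint term: (f(11) + f(29))/2 = (8.86587 + 16.4228)/2 = 12.6443.
Integral + boundary = 250.666.
Correction k=1: B_{2}/2! · (f^{(1)}(29) − f^{(1)}(11)) = 1/12 · (0.244287 − 0.632148) = -0.0323217.
Running total after k=1: 250.634.
Correction k=2: B_{4}/4! · (f^{(3)}(29) − f^{(3)}(11)) = −1/720 · (0.000529370 − 0.000862793) = 4.63087e-07.
Running total after k=2: 250.634.
Correction k=3: B_{6}/6! · (f^{(5)}(29) − f^{(5)}(11)) = 1/30240 · (3.70942e-07 − 5.69990e-07) = -6.58230e-12.

S_3 ≈ 250.634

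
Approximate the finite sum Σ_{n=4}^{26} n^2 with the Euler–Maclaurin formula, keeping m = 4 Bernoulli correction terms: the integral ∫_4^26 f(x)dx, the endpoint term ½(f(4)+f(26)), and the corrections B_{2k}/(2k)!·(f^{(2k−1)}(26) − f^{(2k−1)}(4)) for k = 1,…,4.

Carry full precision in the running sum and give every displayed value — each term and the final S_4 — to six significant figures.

S_4 ≈ 6187.00

∫_4^26 x^2 dx evaluates to 5837.33.
Endpoint term: (f(4) + f(26))/2 = (16.0000 + 676.000)/2 = 346.000.
Running total after boundary: 6183.33.
Order-1 term: 1/12 · (52.0000 − 8.00000) = 3.66667.
After k=1: 6187.00.
Order-2 term: −1/720 · (0.00000 − 0.00000) = 0.00000.
After k=2: 6187.00.
Order-3 term: 1/30240 · (0.00000 − 0.00000) = 0.00000.
After k=3: 6187.00.
Order-4 term: −1/1209600 · (0.00000 − 0.00000) = 0.00000.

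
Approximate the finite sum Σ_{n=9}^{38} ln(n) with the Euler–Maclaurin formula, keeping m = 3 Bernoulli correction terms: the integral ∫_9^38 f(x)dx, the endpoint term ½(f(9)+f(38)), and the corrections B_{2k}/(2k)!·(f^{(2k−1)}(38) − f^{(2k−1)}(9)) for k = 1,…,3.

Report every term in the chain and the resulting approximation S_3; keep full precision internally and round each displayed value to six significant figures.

∫_9^38 ln(x) dx evaluates to 89.4533.
Boundary: ½(f(9) + f(38)) = ½(2.19722 + 3.63759) = 2.91741.
Running total after boundary: 92.3707.
Order-1 term: 1/12 · (0.0263158 − 0.111111) = -0.00706628.
Partial sum through k=1: 92.3636.
Order-2 term: −1/720 · (3.64485e-05 − 0.00274348) = 3.75977e-06.
Partial sum through k=2: 92.3636.
Order-3 term: 1/30240 · (3.02896e-07 − 0.000406442) = -1.34305e-08.

S_3 ≈ 92.3636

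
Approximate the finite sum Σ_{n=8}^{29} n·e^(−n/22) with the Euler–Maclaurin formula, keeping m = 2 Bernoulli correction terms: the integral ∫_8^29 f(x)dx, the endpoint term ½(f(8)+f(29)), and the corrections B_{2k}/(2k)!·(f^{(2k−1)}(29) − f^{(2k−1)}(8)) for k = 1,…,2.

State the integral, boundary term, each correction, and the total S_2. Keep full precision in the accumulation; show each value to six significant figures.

Integral: ∫_8^29 x·e^(−x/22) dx = 158.524.
Boundary: ½(f(8) + f(29)) = ½(5.56115 + 7.76102) = 6.66109.
Integral + boundary = 165.185.
k=1: B_{2}/(2)! × [f^{(1)}(29) − f^{(1)}(8)] = 1/12 × (-0.0851523 − 0.442364) = -0.0439597.
Partial sum through k=1: 165.141.
k=2: B_{4}/(4)! × [f^{(3)}(29) − f^{(3)}(8)] = −1/720 × (0.000929939 − 0.00378647) = 3.96741e-06.

S_2 ≈ 165.141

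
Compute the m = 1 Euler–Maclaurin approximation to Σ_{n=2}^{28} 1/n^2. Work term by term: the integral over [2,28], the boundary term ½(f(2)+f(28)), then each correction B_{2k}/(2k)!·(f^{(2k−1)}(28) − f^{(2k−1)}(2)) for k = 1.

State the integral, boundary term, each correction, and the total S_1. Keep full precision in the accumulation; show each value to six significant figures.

S_1 ≈ 0.610749

∫_2^28 1/x^2 dx evaluates to 0.464286.
½[f(2) + f(28)] = ½[0.250000 + 0.00127551] = 0.125638.
So far: 0.589923.
Order-1 term: 1/12 · (-9.11079e-05 − (-0.250000)) = 0.0208257.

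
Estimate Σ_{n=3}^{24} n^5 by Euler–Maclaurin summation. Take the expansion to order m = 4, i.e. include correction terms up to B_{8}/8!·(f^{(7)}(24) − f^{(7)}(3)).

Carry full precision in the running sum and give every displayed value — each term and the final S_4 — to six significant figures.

Integral: ∫_3^24 x^5 dx = 3.18504e+07.
Boundary: ½(f(3) + f(24)) = ½(243.000 + 7.96262e+06) = 3.98143e+06.
Running total after boundary: 3.58318e+07.
k=1: B_{2}/(2)! × [f^{(1)}(24) − f^{(1)}(3)] = 1/12 × (1.65888e+06 − 405.000) = 138206.
Running total after k=1: 3.59700e+07.
k=2: B_{4}/(4)! × [f^{(3)}(24) − f^{(3)}(3)] = −1/720 × (34560.0 − 540.000) = -47.2500.
Running total after k=2: 3.59700e+07.
k=3: B_{6}/(6)! × [f^{(5)}(24) − f^{(5)}(3)] = 1/30240 × (120.000 − 120.000) = 0.00000.
Running total after k=3: 3.59700e+07.
k=4: B_{8}/(8)! × [f^{(7)}(24) − f^{(7)}(3)] = −1/1209600 × (0.00000 − 0.00000) = 0.00000.

S_4 ≈ 3.59700e+07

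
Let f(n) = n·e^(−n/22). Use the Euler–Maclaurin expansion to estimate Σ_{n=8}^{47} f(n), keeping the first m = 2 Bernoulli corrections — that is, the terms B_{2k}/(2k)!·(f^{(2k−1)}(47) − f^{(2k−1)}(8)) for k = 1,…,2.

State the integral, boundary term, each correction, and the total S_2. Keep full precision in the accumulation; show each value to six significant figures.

The integral term ∫_8^47 x·e^(−x/22) dx = 279.544.
Endpoint term: (f(8) + f(47))/2 = (5.56115 + 5.54992)/2 = 5.55554.
Integral + boundary = 285.100.
Order-1 term: 1/12 · (-0.134186 − 0.442364) = -0.0480458.
Partial sum through k=1: 285.052.
Order-2 term: −1/720 · (0.000210705 − 0.00378647) = 4.96634e-06.

S_2 ≈ 285.052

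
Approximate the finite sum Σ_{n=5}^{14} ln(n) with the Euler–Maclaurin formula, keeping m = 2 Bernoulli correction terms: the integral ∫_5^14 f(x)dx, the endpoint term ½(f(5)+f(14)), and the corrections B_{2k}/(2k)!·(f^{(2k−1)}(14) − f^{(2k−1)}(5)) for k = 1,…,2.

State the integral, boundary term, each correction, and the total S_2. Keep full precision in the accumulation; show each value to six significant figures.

S_2 ≈ 22.0132

Integral: ∫_5^14 ln(x) dx = 19.8996.
Boundary: ½(f(5) + f(14)) = ½(1.60944 + 2.63906) = 2.12425.
So far: 22.0239.
Order-1 term: 1/12 · (0.0714286 − 0.200000) = -0.0107143.
After k=1: 22.0131.
Order-2 term: −1/720 · (0.000728863 − 0.0160000) = 2.12099e-05.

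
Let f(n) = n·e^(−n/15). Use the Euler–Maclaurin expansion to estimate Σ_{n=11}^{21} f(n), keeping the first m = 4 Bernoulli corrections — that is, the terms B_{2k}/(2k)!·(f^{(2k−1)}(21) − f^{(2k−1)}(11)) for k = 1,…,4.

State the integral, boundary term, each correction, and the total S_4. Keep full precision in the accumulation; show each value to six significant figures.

Integral: ∫_11^21 x·e^(−x/15) dx = 54.1567.
½[f(11) + f(21)] = ½[5.28336 + 5.17854] = 5.23095.
So far: 59.3877.
Correction k=1: B_{2}/2! · (f^{(1)}(21) − f^{(1)}(11)) = 1/12 · (-0.0986388 − 0.128081) = -0.0188933.
After k=1: 59.3688.
Correction k=2: B_{4}/4! · (f^{(3)}(21) − f^{(3)}(11)) = −1/720 · (0.00175358 − 0.00483863) = 4.28480e-06.
After k=2: 59.3688.
Correction k=3: B_{6}/6! · (f^{(5)}(21) − f^{(5)}(11)) = 1/30240 · (1.75358e-05 − 4.04801e-05) = -7.58739e-10.
After k=3: 59.3688.
Correction k=4: B_{8}/8! · (f^{(7)}(21) − f^{(7)}(11)) = −1/1209600 · (1.21235e-07 − 2.64245e-07) = 1.18229e-13.

S_4 ≈ 59.3688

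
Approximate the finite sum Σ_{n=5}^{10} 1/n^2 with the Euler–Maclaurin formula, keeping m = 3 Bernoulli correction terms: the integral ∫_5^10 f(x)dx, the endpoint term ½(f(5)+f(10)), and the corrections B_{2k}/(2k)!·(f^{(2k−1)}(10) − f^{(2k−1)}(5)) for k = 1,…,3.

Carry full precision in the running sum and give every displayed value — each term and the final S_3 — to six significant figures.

S_3 ≈ 0.126157

Integral: ∫_5^10 1/x^2 dx = 0.100000.
½[f(5) + f(10)] = ½[0.0400000 + 0.0100000] = 0.0250000.
Integral + boundary = 0.125000.
k=1: B_{2}/(2)! × [f^{(1)}(10) − f^{(1)}(5)] = 1/12 × (-0.00200000 − (-0.0160000)) = 0.00116667.
Running total after k=1: 0.126167.
k=2: B_{4}/(4)! × [f^{(3)}(10) − f^{(3)}(5)] = −1/720 × (-0.000240000 − (-0.00768000)) = -1.03333e-05.
Running total after k=2: 0.126156.
k=3: B_{6}/(6)! × [f^{(5)}(10) − f^{(5)}(5)] = 1/30240 × (-7.20000e-05 − (-0.00921600)) = 3.02381e-07.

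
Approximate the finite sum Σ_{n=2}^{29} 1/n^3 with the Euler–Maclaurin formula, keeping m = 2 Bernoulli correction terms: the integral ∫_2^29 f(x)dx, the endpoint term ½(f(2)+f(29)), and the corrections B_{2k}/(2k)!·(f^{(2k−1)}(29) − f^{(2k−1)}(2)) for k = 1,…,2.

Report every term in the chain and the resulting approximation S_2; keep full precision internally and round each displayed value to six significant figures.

∫_2^29 1/x^3 dx evaluates to 0.124405.
½[f(2) + f(29)] = ½[0.125000 + 4.10021e-05] = 0.0625205.
Running total after boundary: 0.186926.
k=1: B_{2}/(2)! × [f^{(1)}(29) − f^{(1)}(2)] = 1/12 × (-4.24160e-06 − (-0.187500)) = 0.0156246.
Running total after k=1: 0.202551.
k=2: B_{4}/(4)! × [f^{(3)}(29) − f^{(3)}(2)] = −1/720 × (-1.00870e-07 − (-0.937500)) = -0.00130208.

S_2 ≈ 0.201249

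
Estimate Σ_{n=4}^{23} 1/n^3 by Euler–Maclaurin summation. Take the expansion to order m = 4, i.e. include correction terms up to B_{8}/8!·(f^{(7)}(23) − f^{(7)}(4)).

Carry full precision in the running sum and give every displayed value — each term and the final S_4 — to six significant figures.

Integral: ∫_4^23 1/x^3 dx = 0.0303048.
Boundary: ½(f(4) + f(23)) = ½(0.0156250 + 8.21895e-05) = 0.00785359.
Integral + boundary = 0.0381584.
k=1: B_{2}/(2)! × [f^{(1)}(23) − f^{(1)}(4)] = 1/12 × (-1.07204e-05 − (-0.0117188)) = 0.000975669.
Partial sum through k=1: 0.0391341.
k=2: B_{4}/(4)! × [f^{(3)}(23) − f^{(3)}(4)] = −1/720 × (-4.05307e-07 − (-0.0146484)) = -2.03445e-05.
Partial sum through k=2: 0.0391137.
k=3: B_{6}/(6)! × [f^{(5)}(23) − f^{(5)}(4)] = 1/30240 × (-3.21794e-08 − (-0.0384521)) = 1.27156e-06.
Partial sum through k=3: 0.0391150.
k=4: B_{8}/(8)! × [f^{(7)}(23) − f^{(7)}(4)] = −1/1209600 × (-4.37980e-09 − (-0.173035)) = -1.43051e-07.

S_4 ≈ 0.0391149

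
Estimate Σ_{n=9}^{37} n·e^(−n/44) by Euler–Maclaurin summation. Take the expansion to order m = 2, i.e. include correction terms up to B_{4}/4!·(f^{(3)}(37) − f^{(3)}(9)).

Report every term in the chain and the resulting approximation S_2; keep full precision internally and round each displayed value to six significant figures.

∫_9^37 x·e^(−x/44) dx evaluates to 363.403.
Endpoint term: (f(9) + f(37))/2 = (7.33516 + 15.9588)/2 = 11.6470.
Running total after boundary: 375.050.
Order-1 term: 1/12 · (0.0686188 − 0.648310) = -0.0483076.
Partial sum through k=1: 375.002.
Order-2 term: −1/720 · (0.000481020 − 0.00117683) = 9.66404e-07.

S_2 ≈ 375.002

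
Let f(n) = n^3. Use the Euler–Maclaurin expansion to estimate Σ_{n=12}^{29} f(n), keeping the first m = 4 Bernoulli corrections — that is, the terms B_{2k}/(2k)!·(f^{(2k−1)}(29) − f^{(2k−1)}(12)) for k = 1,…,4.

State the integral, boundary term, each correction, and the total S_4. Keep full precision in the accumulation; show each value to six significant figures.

S_4 ≈ 184869

The integral term ∫_12^29 x^3 dx = 171636.
Boundary: ½(f(12) + f(29)) = ½(1728.00 + 24389.0) = 13058.5.
Integral + boundary = 184695.
k=1: B_{2}/(2)! × [f^{(1)}(29) − f^{(1)}(12)] = 1/12 × (2523.00 − 432.000) = 174.250.
After k=1: 184869.
k=2: B_{4}/(4)! × [f^{(3)}(29) − f^{(3)}(12)] = −1/720 × (6.00000 − 6.00000) = 0.00000.
After k=2: 184869.
k=3: B_{6}/(6)! × [f^{(5)}(29) − f^{(5)}(12)] = 1/30240 × (0.00000 − 0.00000) = 0.00000.
After k=3: 184869.
k=4: B_{8}/(8)! × [f^{(7)}(29) − f^{(7)}(12)] = −1/1209600 × (0.00000 − 0.00000) = 0.00000.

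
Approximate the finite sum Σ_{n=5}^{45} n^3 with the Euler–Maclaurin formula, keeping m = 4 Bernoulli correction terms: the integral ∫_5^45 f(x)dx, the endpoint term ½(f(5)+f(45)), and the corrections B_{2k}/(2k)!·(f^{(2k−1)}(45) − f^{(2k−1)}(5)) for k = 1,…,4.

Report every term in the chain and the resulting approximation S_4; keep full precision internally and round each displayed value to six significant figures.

S_4 ≈ 1.07112e+06

The integral term ∫_5^45 x^3 dx = 1.02500e+06.
Endpoint term: (f(5) + f(45))/2 = (125.000 + 91125.0)/2 = 45625.0.
Integral + boundary = 1.07062e+06.
Order-1 term: 1/12 · (6075.00 − 75.0000) = 500.000.
After k=1: 1.07112e+06.
Order-2 term: −1/720 · (6.00000 − 6.00000) = 0.00000.
After k=2: 1.07112e+06.
Order-3 term: 1/30240 · (0.00000 − 0.00000) = 0.00000.
After k=3: 1.07112e+06.
Order-4 term: −1/1209600 · (0.00000 − 0.00000) = 0.00000.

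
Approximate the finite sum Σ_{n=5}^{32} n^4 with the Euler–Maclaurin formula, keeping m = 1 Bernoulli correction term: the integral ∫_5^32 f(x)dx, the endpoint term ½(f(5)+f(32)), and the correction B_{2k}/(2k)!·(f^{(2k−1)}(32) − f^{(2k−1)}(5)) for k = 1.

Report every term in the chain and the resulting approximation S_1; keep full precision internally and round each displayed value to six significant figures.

S_1 ≈ 7.24574e+06

Integral: ∫_5^32 x^4 dx = 6.71026e+06.
Boundary: ½(f(5) + f(32)) = ½(625.000 + 1.04858e+06) = 524600.
Running total after boundary: 7.23486e+06.
Order-1 term: 1/12 · (131072 − 500.000) = 10881.0.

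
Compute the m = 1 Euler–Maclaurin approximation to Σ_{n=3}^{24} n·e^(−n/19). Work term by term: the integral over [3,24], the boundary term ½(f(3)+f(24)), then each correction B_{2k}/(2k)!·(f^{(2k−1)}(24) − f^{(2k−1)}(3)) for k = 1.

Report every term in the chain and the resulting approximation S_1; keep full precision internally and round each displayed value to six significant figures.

Integral: ∫_3^24 x·e^(−x/19) dx = 125.932.
½[f(3) + f(24)] = ½[2.56182 + 6.78623] = 4.67403.
So far: 130.606.
Correction k=1: B_{2}/2! · (f^{(1)}(24) − f^{(1)}(3)) = 1/12 · (-0.0744104 − 0.719107) = -0.0661265.

S_1 ≈ 130.540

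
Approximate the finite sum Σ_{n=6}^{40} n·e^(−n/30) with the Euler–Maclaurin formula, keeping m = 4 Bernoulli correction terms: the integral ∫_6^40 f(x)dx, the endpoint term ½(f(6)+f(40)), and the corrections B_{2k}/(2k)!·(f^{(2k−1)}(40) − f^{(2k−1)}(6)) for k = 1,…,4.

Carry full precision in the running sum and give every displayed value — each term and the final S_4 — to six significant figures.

S_4 ≈ 338.341

Integral: ∫_6^40 x·e^(−x/30) dx = 330.675.
½[f(6) + f(40)] = ½[4.91238 + 10.5439] = 7.72814.
So far: 338.403.
Correction k=1: B_{2}/2! · (f^{(1)}(40) − f^{(1)}(6)) = 1/12 · (-0.0878657 − 0.654985) = -0.0619042.
Running total after k=1: 338.341.
Correction k=2: B_{4}/4! · (f^{(3)}(40) − f^{(3)}(6)) = −1/720 · (0.000488143 − 0.00254716) = 2.85975e-06.
Running total after k=2: 338.341.
Correction k=3: B_{6}/6! · (f^{(5)}(40) − f^{(5)}(6)) = 1/30240 · (1.19324e-06 − 4.85174e-06) = -1.20982e-10.
Running total after k=3: 338.341.
Correction k=4: B_{8}/8! · (f^{(7)}(40) − f^{(7)}(6)) = −1/1209600 · (2.04899e-09 − 7.63699e-09) = 4.61971e-15.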